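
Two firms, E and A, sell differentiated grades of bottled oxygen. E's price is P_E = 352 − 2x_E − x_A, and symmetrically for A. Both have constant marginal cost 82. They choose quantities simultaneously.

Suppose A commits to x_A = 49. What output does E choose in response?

55.25

Firm E's profit: π = x_E(352 − 2x_E − x_A) − 82x_E.
∂π/∂x_E = 270 − 4x_E − x_A = 0 ⇒ x_E = 67.5 − 0.25x_A.
At x_A = 49: x_E = 67.5 − 0.25·49 = 55.25.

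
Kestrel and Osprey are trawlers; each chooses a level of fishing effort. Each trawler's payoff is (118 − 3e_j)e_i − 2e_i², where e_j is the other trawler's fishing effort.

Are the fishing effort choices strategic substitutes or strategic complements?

Kestrel's payoff is (118 − 3e_O)e_K − 2e_K².
∂π/∂e_K = 118 − 3e_O − 4e_K = 0, so e_K = 29.5 − 0.75e_O.
The best-response slope de_K/de_O = −0.75 < 0: the reaction function is downward-sloping, so the choices are strategic substitutes.

strategic substitutes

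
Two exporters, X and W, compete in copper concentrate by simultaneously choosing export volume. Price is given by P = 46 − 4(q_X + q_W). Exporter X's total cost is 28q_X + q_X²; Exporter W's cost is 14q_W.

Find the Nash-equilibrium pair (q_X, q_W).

Exporter X's profit: π = q_X(46 − 4(q_X + q_W)) − 28q_X − q_X².
∂π/∂q_X = 18 − 10q_X − 4q_W = 0, so q_X = 1.8 − 0.4q_W.
For W: ∂π/∂q_W = 32 − 8q_W − 4q_X = 0 ⇒ q_W = 4 − 0.5q_X.
Plugging q_W into X's best response: q_X = 1.8 − 0.4(4 − 0.5q_X) ⇒ 0.8q_X = 0.2, so q_X = 0.25.
Then q_W = 4 − 0.5·0.25 = 3.875.

0.25, 3.875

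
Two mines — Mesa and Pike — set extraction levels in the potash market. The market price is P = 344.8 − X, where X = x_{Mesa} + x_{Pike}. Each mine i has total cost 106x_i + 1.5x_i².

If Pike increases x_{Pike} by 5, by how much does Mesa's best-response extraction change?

-1

Mine Mesa's profit: π = x_{Mesa}(344.8 − (x_{Mesa} + x_{Pike})) − 106x_{Mesa} − 1.5x_{Mesa}².
∂π/∂x_{Mesa} = 238.8 − 5x_{Mesa} − x_{Pike} = 0, so x_{Mesa} = 47.76 − 0.2x_{Pike}.
The reaction-function slope is −0.2, so a 5-unit rise in x_{Pike} moves x_{Mesa} by −0.2 × 5 = −1. Mesa's best response falls — the actions are strategic substitutes.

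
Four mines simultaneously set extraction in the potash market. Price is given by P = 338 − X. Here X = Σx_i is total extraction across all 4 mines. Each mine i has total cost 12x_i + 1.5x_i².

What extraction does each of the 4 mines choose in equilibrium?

A representative mine's profit is π_i = x_i(338 − X) − 12x_i − 1.5x_i², with X = x_i + Σ_{j≠i} x_j.
First-order condition: 326 − 5x_i − Σ_{j≠i} x_j = 0.
With identical mines, set every x_j = x: then 326 − 5x − 3x = 0, i.e. x = 326/8 = 40.75.

40.75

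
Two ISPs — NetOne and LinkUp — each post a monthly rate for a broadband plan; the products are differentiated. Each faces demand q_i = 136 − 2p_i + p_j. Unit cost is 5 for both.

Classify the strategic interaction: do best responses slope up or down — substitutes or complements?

NetOne's profit: π = (p_{NetOne} − 5)(136 − 2p_{NetOne} + p_{LinkUp}).
∂π/∂p_{NetOne} = 146 − 4p_{NetOne} + p_{LinkUp} = 0 ⇒ p_{NetOne} = 36.5 + 0.25p_{LinkUp}.
The best-response slope dp_{NetOne}/dp_{LinkUp} = 0.25 > 0: the reaction function is upward-sloping, so the choices are strategic complements.

strategic complements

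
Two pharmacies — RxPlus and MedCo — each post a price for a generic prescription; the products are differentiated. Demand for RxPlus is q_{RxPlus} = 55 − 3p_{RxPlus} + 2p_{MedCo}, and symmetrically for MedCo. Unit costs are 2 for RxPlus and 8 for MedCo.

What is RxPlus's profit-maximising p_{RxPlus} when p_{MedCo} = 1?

RxPlus's profit: π = (p_{RxPlus} − 2)(55 − 3p_{RxPlus} + 2p_{MedCo}).
∂π/∂p_{RxPlus} = 61 − 6p_{RxPlus} + 2p_{MedCo} = 0 ⇒ p_{RxPlus} = 61/6 + (1/3)p_{MedCo}.
At p_{MedCo} = 1: p_{RxPlus} = 61/6 + (1/3)·1 = 10.5.

10.5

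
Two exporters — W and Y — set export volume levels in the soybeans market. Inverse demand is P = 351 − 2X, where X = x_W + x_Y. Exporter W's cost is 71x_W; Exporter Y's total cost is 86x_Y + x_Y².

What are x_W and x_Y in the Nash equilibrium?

Exporter W's profit: π = x_W(351 − 2(x_W + x_Y)) − 71x_W.
∂π/∂x_W = 280 − 4x_W − 2x_Y = 0, so x_W = 70 − 0.5x_Y.
For Y: ∂π/∂x_Y = 265 − 6x_Y − 2x_W = 0 ⇒ x_Y = 265/6 − (1/3)x_W.
Substituting the second reaction function into the first: x_W = 70 − 0.5(265/6 − (1/3)x_W), which gives (5/6)x_W = 575/12 ⇒ x_W = 57.5.
Then x_Y = 265/6 − (1/3)·57.5 = 25.

57.5, 25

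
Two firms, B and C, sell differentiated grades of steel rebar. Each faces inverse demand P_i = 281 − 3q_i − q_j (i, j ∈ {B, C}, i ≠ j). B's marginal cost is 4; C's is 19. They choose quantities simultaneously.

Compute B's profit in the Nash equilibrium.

4800

Firm B's profit: π = q_B(281 − 3q_B − q_C) − 4q_B.
∂π/∂q_B = 277 − 6q_B − q_C = 0 ⇒ q_B = 277/6 − (1/6)q_C.
Similarly q_C = 131/3 − (1/6)q_B.
Plugging q_C into B's best response: q_B = 277/6 − (1/6)(131/3 − (1/6)q_B) ⇒ (35/36)q_B = 350/9, so q_B = 40.
Then q_C = 131/3 − (1/6)·40 = 37.
P_B = 281 − 3·40 − 37 = 124.
Profit = (124 − 4)·40 = 4800.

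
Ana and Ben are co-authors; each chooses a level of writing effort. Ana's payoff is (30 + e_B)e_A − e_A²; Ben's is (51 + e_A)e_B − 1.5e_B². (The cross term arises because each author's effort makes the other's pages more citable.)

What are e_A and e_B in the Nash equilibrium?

28.2, 26.4

Expanding Ana's payoff: 30e_A + e_Be_A − e_A².
∂π/∂e_A = 30 + e_B − 2e_A = 0, so e_A = 15 + 0.5e_B.
Likewise for Ben: e_B = 17 + (1/3)e_A.
Substituting the second reaction function into the first: e_A = 15 + 0.5(17 + (1/3)e_A), which gives (5/6)e_A = 23.5 ⇒ e_A = 28.2.
Then e_B = 17 + (1/3)·28.2 = 26.4.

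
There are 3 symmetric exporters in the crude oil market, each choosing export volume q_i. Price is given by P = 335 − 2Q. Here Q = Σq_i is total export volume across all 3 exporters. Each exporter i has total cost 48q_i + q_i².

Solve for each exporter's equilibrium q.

A representative exporter's profit is π_i = q_i(335 − 2Q) − 48q_i − q_i², with Q = q_i + Σ_{j≠i} q_j.
First-order condition: 287 − 6q_i − 2Σ_{j≠i} q_j = 0.
Imposing symmetry (q_j = q for all j) turns Σ_{j≠i} q_j into 2q, so 287 = 10q and q = 28.7.

28.7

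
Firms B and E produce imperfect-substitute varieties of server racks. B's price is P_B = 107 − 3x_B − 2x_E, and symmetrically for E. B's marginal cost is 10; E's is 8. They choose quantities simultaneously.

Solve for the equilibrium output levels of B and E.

12, 12.5

Firm B's profit: π = x_B(107 − 3x_B − 2x_E) − 10x_B.
∂π/∂x_B = 97 − 6x_B − 2x_E = 0 ⇒ x_B = 97/6 − (1/3)x_E.
Similarly x_E = 16.5 − (1/3)x_B.
Solving the two reaction functions simultaneously: (1 − (−1/3)(−1/3))x_B = 97/6 − (1/3)·16.5, so (8/9)x_B = 32/3 and x_B = 12.
Then x_E = 16.5 − (1/3)·12 = 12.5.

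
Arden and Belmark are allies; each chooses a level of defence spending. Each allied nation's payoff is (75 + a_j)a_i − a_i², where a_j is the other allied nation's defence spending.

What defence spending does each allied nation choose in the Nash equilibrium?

75

Arden's payoff is (75 + a_B)a_A − a_A².
∂π/∂a_A = 75 + a_B − 2a_A = 0, so a_A = 37.5 + 0.5a_B.
The game is symmetric, so in equilibrium a_B = a_A: the reaction function gives 0.5a_A = 37.5, hence a_A = 75.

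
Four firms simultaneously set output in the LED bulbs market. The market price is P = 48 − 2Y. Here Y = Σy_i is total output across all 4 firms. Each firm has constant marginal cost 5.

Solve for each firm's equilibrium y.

A representative firm's profit is π_i = y_i(48 − 2Y) − 5y_i, with Y = y_i + Σ_{j≠i} y_j.
First-order condition: 43 − 4y_i − 2Σ_{j≠i} y_j = 0.
In a symmetric equilibrium every firm chooses the same y, so Σ_{j≠i} y_j = 3y. The condition becomes 43 − 10y = 0, giving y = 43/10 = 4.3.

4.3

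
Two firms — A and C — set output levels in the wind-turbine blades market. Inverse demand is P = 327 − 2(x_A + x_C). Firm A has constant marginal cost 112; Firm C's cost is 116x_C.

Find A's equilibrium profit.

Firm A's profit: π = x_A(327 − 2(x_A + x_C)) − 112x_A.
∂π/∂x_A = 215 − 4x_A − 2x_C = 0, so x_A = 53.75 − 0.5x_C.
By the same steps for C: x_C = 52.75 − 0.5x_A.
Substituting the second reaction function into the first: x_A = 53.75 − 0.5(52.75 − 0.5x_A), which gives 0.75x_A = 27.375 ⇒ x_A = 36.5.
Then x_C = 52.75 − 0.5·36.5 = 34.5.
Price P = 327 − 2·71 = 185.
A's profit: (185 − 112)·36.5 = 2664.5.

2664.5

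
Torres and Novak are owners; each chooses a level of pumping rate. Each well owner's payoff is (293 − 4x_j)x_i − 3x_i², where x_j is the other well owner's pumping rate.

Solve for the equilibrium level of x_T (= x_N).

29.3

Torres's payoff is (293 − 4x_N)x_T − 3x_T².
∂π/∂x_T = 293 − 4x_N − 6x_T = 0, so x_T = 293/6 − (2/3)x_N.
By symmetry x_N = x_T; substituting into the reaction function, (5/3)x_T = 293/6 and x_T = 29.3.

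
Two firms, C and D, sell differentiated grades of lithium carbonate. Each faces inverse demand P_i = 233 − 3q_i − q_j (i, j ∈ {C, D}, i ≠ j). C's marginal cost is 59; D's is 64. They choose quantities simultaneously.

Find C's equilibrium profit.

Firm C's profit: π = q_C(233 − 3q_C − q_D) − 59q_C.
∂π/∂q_C = 174 − 6q_C − q_D = 0 ⇒ q_C = 29 − (1/6)q_D.
Similarly q_D = 169/6 − (1/6)q_C.
Plugging q_D into C's best response: q_C = 29 − (1/6)(169/6 − (1/6)q_C) ⇒ (35/36)q_C = 875/36, so q_C = 25.
Then q_D = 169/6 − (1/6)·25 = 24.
P_C = 233 − 3·25 − 24 = 134.
Profit = (134 − 59)·25 = 1875.

1875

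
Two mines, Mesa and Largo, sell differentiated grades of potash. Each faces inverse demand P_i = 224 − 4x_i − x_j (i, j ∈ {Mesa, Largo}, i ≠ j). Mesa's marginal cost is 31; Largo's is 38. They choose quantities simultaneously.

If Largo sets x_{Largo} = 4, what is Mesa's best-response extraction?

23.625

Mine Mesa's profit: π = x_{Mesa}(224 − 4x_{Mesa} − x_{Largo}) − 31x_{Mesa}.
∂π/∂x_{Mesa} = 193 − 8x_{Mesa} − x_{Largo} = 0 ⇒ x_{Mesa} = 24.125 − 0.125x_{Largo}.
At x_{Largo} = 4: x_{Mesa} = 24.125 − 0.125·4 = 23.625.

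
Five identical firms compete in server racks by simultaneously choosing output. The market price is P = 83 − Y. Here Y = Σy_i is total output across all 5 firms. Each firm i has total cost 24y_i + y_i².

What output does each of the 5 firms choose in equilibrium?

A representative firm's profit is π_i = y_i(83 − Y) − 24y_i − y_i², with Y = y_i + Σ_{j≠i} y_j.
First-order condition: 59 − 4y_i − Σ_{j≠i} y_j = 0.
In a symmetric equilibrium every firm chooses the same y, so Σ_{j≠i} y_j = 4y. The condition becomes 59 − 8y = 0, giving y = 59/8 = 7.375.

7.375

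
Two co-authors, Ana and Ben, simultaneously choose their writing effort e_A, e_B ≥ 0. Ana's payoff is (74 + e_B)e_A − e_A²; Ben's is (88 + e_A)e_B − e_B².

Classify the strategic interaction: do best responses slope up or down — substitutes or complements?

strategic complements

Expanding Ana's payoff: 74e_A + e_Be_A − e_A².
∂π/∂e_A = 74 + e_B − 2e_A = 0, so e_A = 37 + 0.5e_B.
The best-response slope de_A/de_B = 0.5 > 0: the reaction function is upward-sloping, so the choices are strategic complements.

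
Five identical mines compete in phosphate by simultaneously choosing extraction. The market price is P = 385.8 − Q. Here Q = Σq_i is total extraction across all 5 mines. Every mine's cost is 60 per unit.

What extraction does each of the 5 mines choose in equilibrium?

A representative mine's profit is π_i = q_i(385.8 − Q) − 60q_i, with Q = q_i + Σ_{j≠i} q_j.
First-order condition: 325.8 − 2q_i − Σ_{j≠i} q_j = 0.
In a symmetric equilibrium every mine chooses the same q, so Σ_{j≠i} q_j = 4q. The condition becomes 325.8 − 6q = 0, giving q = 325.8/6 = 54.3.

54.3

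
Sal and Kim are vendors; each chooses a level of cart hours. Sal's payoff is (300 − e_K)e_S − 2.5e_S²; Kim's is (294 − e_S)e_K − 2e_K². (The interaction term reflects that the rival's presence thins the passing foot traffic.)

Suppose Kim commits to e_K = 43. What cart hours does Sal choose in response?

Expanding Sal's payoff: 300e_S − e_Ke_S − 2.5e_S².
∂π/∂e_S = 300 − e_K − 5e_S = 0, so e_S = 60 − 0.2e_K.
At e_K = 43: e_S = 60 − 0.2·43 = 51.4.

51.4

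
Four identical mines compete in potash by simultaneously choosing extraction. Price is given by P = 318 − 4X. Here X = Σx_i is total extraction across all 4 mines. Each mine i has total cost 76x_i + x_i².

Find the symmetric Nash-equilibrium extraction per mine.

11

A representative mine's profit is π_i = x_i(318 − 4X) − 76x_i − x_i², with X = x_i + Σ_{j≠i} x_j.
First-order condition: 242 − 10x_i − 4Σ_{j≠i} x_j = 0.
Imposing symmetry (x_j = x for all j) turns Σ_{j≠i} x_j into 3x, so 242 = 22x and x = 11.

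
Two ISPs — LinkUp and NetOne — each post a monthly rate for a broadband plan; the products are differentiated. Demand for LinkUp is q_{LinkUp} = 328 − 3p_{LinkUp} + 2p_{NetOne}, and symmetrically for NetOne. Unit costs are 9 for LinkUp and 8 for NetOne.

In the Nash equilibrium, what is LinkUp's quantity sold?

LinkUp's profit: π = (p_{LinkUp} − 9)(328 − 3p_{LinkUp} + 2p_{NetOne}).
∂π/∂p_{LinkUp} = 355 − 6p_{LinkUp} + 2p_{NetOne} = 0 ⇒ p_{LinkUp} = 355/6 + (1/3)p_{NetOne}.
Similarly p_{NetOne} = 176/3 + (1/3)p_{LinkUp}.
Plugging p_{NetOne} into LinkUp's best response: p_{LinkUp} = 355/6 + (1/3)(176/3 + (1/3)p_{LinkUp}) ⇒ (8/9)p_{LinkUp} = 1417/18, so p_{LinkUp} = 88.5625.
Then p_{NetOne} = 176/3 + (1/3)·88.5625 = 88.1875.
q_{LinkUp} = 328 − 3·88.5625 + 2·88.1875 = 238.6875.

238.6875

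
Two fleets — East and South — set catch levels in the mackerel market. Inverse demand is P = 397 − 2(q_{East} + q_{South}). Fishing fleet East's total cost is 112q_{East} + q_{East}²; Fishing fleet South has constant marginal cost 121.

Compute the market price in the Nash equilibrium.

Fishing fleet East's profit: π = q_{East}(397 − 2(q_{East} + q_{South})) − 112q_{East} − q_{East}².
∂π/∂q_{East} = 285 − 6q_{East} − 2q_{South} = 0, so q_{East} = 47.5 − (1/3)q_{South}.
For South: ∂π/∂q_{South} = 276 − 4q_{South} − 2q_{East} = 0 ⇒ q_{South} = 69 − 0.5q_{East}.
Solving the two reaction functions simultaneously: (1 − (−1/3)(−0.5))q_{East} = 47.5 − (1/3)·69, so (5/6)q_{East} = 24.5 and q_{East} = 29.4.
Then q_{South} = 69 − 0.5·29.4 = 54.3.
Equilibrium price: P = 397 − 2·83.7 = 229.6.

229.6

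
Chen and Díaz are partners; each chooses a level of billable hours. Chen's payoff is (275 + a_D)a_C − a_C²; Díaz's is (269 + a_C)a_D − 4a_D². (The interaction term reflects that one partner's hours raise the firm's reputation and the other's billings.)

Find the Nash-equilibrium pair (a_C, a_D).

164.6, 54.2

Expanding Chen's payoff: 275a_C + a_Da_C − a_C².
∂π/∂a_C = 275 + a_D − 2a_C = 0, so a_C = 137.5 + 0.5a_D.
Likewise for Díaz: a_D = 33.625 + 0.125a_C.
Plugging a_D into Chen's best response: a_C = 137.5 + 0.5(33.625 + 0.125a_C) ⇒ 0.9375a_C = 154.3125, so a_C = 164.6.
Then a_D = 33.625 + 0.125·164.6 = 54.2.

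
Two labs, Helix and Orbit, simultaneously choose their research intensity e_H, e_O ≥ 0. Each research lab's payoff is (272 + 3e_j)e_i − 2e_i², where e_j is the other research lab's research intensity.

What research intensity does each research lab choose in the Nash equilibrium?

Helix's payoff is (272 + 3e_O)e_H − 2e_H².
∂π/∂e_H = 272 + 3e_O − 4e_H = 0, so e_H = 68 + 0.75e_O.
The game is symmetric, so in equilibrium e_O = e_H: the reaction function gives 0.25e_H = 68, hence e_H = 272.

272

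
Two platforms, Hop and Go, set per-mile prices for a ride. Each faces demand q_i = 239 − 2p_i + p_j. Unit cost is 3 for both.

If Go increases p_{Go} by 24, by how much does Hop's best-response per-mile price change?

6

Hop's profit: π = (p_{Hop} − 3)(239 − 2p_{Hop} + p_{Go}).
∂π/∂p_{Hop} = 245 − 4p_{Hop} + p_{Go} = 0 ⇒ p_{Hop} = 61.25 + 0.25p_{Go}.
The reaction-function slope is 0.25, so a 24-unit rise in p_{Go} moves p_{Hop} by 0.25 × 24 = 6. Hop's best response rises — the actions are strategic complements.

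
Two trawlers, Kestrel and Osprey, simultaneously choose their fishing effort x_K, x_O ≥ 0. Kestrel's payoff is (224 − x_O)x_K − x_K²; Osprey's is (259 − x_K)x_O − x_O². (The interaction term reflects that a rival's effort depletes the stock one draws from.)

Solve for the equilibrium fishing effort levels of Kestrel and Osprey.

Expanding Kestrel's payoff: 224x_K − x_Ox_K − x_K².
∂π/∂x_K = 224 − x_O − 2x_K = 0, so x_K = 112 − 0.5x_O.
Likewise for Osprey: x_O = 129.5 − 0.5x_K.
Plugging x_O into Kestrel's best response: x_K = 112 − 0.5(129.5 − 0.5x_K) ⇒ 0.75x_K = 47.25, so x_K = 63.
Then x_O = 129.5 − 0.5·63 = 98.

63, 98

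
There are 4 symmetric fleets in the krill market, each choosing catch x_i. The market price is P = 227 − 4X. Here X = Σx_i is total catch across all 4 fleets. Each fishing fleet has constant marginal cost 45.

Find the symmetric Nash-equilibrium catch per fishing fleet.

A representative fishing fleet's profit is π_i = x_i(227 − 4X) − 45x_i, with X = x_i + Σ_{j≠i} x_j.
First-order condition: 182 − 8x_i − 4Σ_{j≠i} x_j = 0.
In a symmetric equilibrium every fishing fleet chooses the same x, so Σ_{j≠i} x_j = 3x. The condition becomes 182 − 20x = 0, giving x = 182/20 = 9.1.

9.1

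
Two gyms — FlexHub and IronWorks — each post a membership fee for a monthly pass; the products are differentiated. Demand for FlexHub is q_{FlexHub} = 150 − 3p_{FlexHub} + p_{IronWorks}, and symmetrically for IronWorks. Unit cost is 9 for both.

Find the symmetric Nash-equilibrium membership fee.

FlexHub's profit: π = (p_{FlexHub} − 9)(150 − 3p_{FlexHub} + p_{IronWorks}).
∂π/∂p_{FlexHub} = 177 − 6p_{FlexHub} + p_{IronWorks} = 0 ⇒ p_{FlexHub} = 29.5 + (1/6)p_{IronWorks}.
By symmetry p_{IronWorks} = p_{FlexHub}; substituting into the reaction function, (5/6)p_{FlexHub} = 29.5 and p_{FlexHub} = 35.4.

35.4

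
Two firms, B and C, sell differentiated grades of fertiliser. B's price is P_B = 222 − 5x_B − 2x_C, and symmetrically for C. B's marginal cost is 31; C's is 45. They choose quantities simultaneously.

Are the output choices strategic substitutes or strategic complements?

strategic substitutes

Firm B's profit: π = x_B(222 − 5x_B − 2x_C) − 31x_B.
∂π/∂x_B = 191 − 10x_B − 2x_C = 0 ⇒ x_B = 19.1 − 0.2x_C.
The best-response slope dx_B/dx_C = −0.2 < 0: the reaction function is downward-sloping, so the choices are strategic substitutes.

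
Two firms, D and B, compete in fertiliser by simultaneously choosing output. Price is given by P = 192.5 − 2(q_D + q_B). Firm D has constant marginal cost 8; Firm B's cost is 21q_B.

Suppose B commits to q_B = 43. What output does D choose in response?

24.625

Firm D's profit: π = q_D(192.5 − 2(q_D + q_B)) − 8q_D.
∂π/∂q_D = 184.5 − 4q_D − 2q_B = 0, so q_D = 46.125 − 0.5q_B.
At q_B = 43: q_D = 46.125 − 0.5·43 = 24.625.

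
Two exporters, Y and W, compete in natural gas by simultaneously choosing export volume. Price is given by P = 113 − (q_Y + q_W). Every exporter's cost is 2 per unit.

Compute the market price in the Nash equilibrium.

Exporter Y's profit: π = q_Y(113 − (q_Y + q_W)) − 2q_Y.
∂π/∂q_Y = 111 − 2q_Y − q_W = 0, so q_Y = 55.5 − 0.5q_W.
The game is symmetric, so in equilibrium q_W = q_Y: the reaction function gives 1.5q_Y = 55.5, hence q_Y = 37.
Equilibrium price: P = 113 − 74 = 39.

39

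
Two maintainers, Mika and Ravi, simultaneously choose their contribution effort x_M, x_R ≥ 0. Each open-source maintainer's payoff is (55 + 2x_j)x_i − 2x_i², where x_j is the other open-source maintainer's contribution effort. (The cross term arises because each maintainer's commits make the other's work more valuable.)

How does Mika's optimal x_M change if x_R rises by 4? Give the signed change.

2

Mika's payoff is (55 + 2x_R)x_M − 2x_M².
∂π/∂x_M = 55 + 2x_R − 4x_M = 0, so x_M = 13.75 + 0.5x_R.
The reaction-function slope is 0.5, so a 4-unit rise in x_R moves x_M by 0.5 × 4 = 2. Mika's best response rises — the actions are strategic complements.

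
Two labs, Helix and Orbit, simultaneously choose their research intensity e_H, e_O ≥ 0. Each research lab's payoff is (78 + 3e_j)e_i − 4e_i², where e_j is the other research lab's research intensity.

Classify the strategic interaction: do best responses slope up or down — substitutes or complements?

Helix's payoff is (78 + 3e_O)e_H − 4e_H².
∂π/∂e_H = 78 + 3e_O − 8e_H = 0, so e_H = 9.75 + 0.375e_O.
The best-response slope de_H/de_O = 0.375 > 0: the reaction function is upward-sloping, so the choices are strategic complements.

strategic complements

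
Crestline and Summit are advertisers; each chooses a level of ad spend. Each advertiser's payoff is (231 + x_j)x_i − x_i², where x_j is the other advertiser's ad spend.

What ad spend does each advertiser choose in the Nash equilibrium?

231

Crestline's payoff is (231 + x_S)x_C − x_C².
∂π/∂x_C = 231 + x_S − 2x_C = 0, so x_C = 115.5 + 0.5x_S.
Setting x_C = x_S in the reaction function: x_C = 115.5 + 0.5x_C, so x_C = 115.5 / 0.5 = 231.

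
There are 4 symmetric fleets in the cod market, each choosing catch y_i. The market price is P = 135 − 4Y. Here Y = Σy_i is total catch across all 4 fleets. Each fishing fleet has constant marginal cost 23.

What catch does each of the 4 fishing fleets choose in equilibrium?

A representative fishing fleet's profit is π_i = y_i(135 − 4Y) − 23y_i, with Y = y_i + Σ_{j≠i} y_j.
First-order condition: 112 − 8y_i − 4Σ_{j≠i} y_j = 0.
In a symmetric equilibrium every fishing fleet chooses the same y, so Σ_{j≠i} y_j = 3y. The condition becomes 112 − 20y = 0, giving y = 112/20 = 5.6.

5.6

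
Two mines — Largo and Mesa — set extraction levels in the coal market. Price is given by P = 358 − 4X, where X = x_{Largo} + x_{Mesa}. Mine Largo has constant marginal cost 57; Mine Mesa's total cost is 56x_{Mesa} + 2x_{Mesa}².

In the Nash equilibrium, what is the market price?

177.2

Mine Largo's profit: π = x_{Largo}(358 − 4(x_{Largo} + x_{Mesa})) − 57x_{Largo}.
∂π/∂x_{Largo} = 301 − 8x_{Largo} − 4x_{Mesa} = 0, so x_{Largo} = 37.625 − 0.5x_{Mesa}.
For Mesa: ∂π/∂x_{Mesa} = 302 − 12x_{Mesa} − 4x_{Largo} = 0 ⇒ x_{Mesa} = 151/6 − (1/3)x_{Largo}.
Plugging x_{Mesa} into Largo's best response: x_{Largo} = 37.625 − 0.5(151/6 − (1/3)x_{Largo}) ⇒ (5/6)x_{Largo} = 601/24, so x_{Largo} = 30.05.
Then x_{Mesa} = 151/6 − (1/3)·30.05 = 15.15.
Equilibrium price: P = 358 − 4·45.2 = 177.2.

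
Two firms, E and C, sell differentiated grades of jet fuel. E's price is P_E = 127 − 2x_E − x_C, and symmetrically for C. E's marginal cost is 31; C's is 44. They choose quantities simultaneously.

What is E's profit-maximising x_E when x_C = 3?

Firm E's profit: π = x_E(127 − 2x_E − x_C) − 31x_E.
∂π/∂x_E = 96 − 4x_E − x_C = 0 ⇒ x_E = 24 − 0.25x_C.
At x_C = 3: x_E = 24 − 0.25·3 = 23.25.

23.25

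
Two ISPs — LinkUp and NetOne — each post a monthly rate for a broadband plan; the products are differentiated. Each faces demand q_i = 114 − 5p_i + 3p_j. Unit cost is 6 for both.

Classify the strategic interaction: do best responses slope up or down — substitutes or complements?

strategic complements

LinkUp's profit: π = (p_{LinkUp} − 6)(114 − 5p_{LinkUp} + 3p_{NetOne}).
∂π/∂p_{LinkUp} = 144 − 10p_{LinkUp} + 3p_{NetOne} = 0 ⇒ p_{LinkUp} = 14.4 + 0.3p_{NetOne}.
The best-response slope dp_{LinkUp}/dp_{NetOne} = 0.3 > 0: the reaction function is upward-sloping, so the choices are strategic complements.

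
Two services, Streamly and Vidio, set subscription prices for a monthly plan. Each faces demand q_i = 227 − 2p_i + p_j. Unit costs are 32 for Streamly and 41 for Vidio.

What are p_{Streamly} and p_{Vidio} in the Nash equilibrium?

Streamly's profit: π = (p_{Streamly} − 32)(227 − 2p_{Streamly} + p_{Vidio}).
∂π/∂p_{Streamly} = 291 − 4p_{Streamly} + p_{Vidio} = 0 ⇒ p_{Streamly} = 72.75 + 0.25p_{Vidio}.
Similarly p_{Vidio} = 77.25 + 0.25p_{Streamly}.
Solving the two reaction functions simultaneously: (1 − (0.25)(0.25))p_{Streamly} = 72.75 + 0.25·77.25, so 0.9375p_{Streamly} = 92.0625 and p_{Streamly} = 98.2.
Then p_{Vidio} = 77.25 + 0.25·98.2 = 101.8.

98.2, 101.8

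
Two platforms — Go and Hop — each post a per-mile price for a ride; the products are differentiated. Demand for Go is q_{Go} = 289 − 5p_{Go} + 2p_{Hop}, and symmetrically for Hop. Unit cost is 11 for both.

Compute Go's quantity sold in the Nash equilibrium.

160

Go's profit: π = (p_{Go} − 11)(289 − 5p_{Go} + 2p_{Hop}).
∂π/∂p_{Go} = 344 − 10p_{Go} + 2p_{Hop} = 0 ⇒ p_{Go} = 34.4 + 0.2p_{Hop}.
The game is symmetric, so in equilibrium p_{Hop} = p_{Go}: the reaction function gives 0.8p_{Go} = 34.4, hence p_{Go} = 43.
q_{Go} = 289 − 5·43 + 2·43 = 160.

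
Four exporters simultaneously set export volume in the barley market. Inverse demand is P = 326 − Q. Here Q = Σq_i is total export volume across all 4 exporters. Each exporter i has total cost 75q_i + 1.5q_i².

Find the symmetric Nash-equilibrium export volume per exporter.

31.375

A representative exporter's profit is π_i = q_i(326 − Q) − 75q_i − 1.5q_i², with Q = q_i + Σ_{j≠i} q_j.
First-order condition: 251 − 5q_i − Σ_{j≠i} q_j = 0.
Imposing symmetry (q_j = q for all j) turns Σ_{j≠i} q_j into 3q, so 251 = 8q and q = 31.375.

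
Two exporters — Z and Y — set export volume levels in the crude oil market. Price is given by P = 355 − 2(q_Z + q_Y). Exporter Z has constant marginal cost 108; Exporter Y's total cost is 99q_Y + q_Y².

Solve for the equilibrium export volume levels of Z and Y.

Exporter Z's profit: π = q_Z(355 − 2(q_Z + q_Y)) − 108q_Z.
∂π/∂q_Z = 247 − 4q_Z − 2q_Y = 0, so q_Z = 61.75 − 0.5q_Y.
For Y: ∂π/∂q_Y = 256 − 6q_Y − 2q_Z = 0 ⇒ q_Y = 128/3 − (1/3)q_Z.
Substituting the second reaction function into the first: q_Z = 61.75 − 0.5(128/3 − (1/3)q_Z), which gives (5/6)q_Z = 485/12 ⇒ q_Z = 48.5.
Then q_Y = 128/3 − (1/3)·48.5 = 26.5.

48.5, 26.5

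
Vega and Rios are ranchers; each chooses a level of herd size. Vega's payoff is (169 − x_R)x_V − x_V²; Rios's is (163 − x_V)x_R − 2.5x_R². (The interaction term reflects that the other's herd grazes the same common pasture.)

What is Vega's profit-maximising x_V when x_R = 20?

74.5

Expanding Vega's payoff: 169x_V − x_Rx_V − x_V².
∂π/∂x_V = 169 − x_R − 2x_V = 0, so x_V = 84.5 − 0.5x_R.
At x_R = 20: x_V = 84.5 − 0.5·20 = 74.5.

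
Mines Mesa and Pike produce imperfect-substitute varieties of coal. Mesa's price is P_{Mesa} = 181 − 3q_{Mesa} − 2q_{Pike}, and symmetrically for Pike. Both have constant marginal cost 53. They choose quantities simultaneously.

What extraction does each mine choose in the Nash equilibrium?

Mine Mesa's profit: π = q_{Mesa}(181 − 3q_{Mesa} − 2q_{Pike}) − 53q_{Mesa}.
∂π/∂q_{Mesa} = 128 − 6q_{Mesa} − 2q_{Pike} = 0 ⇒ q_{Mesa} = 64/3 − (1/3)q_{Pike}.
By symmetry q_{Pike} = q_{Mesa}; substituting into the reaction function, (4/3)q_{Mesa} = 64/3 and q_{Mesa} = 16.

16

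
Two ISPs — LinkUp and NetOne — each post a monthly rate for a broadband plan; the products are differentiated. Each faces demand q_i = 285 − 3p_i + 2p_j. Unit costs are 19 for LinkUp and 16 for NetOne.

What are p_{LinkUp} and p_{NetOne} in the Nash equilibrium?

84.9375, 83.8125

LinkUp's profit: π = (p_{LinkUp} − 19)(285 − 3p_{LinkUp} + 2p_{NetOne}).
∂π/∂p_{LinkUp} = 342 − 6p_{LinkUp} + 2p_{NetOne} = 0 ⇒ p_{LinkUp} = 57 + (1/3)p_{NetOne}.
Similarly p_{NetOne} = 55.5 + (1/3)p_{LinkUp}.
Plugging p_{NetOne} into LinkUp's best response: p_{LinkUp} = 57 + (1/3)(55.5 + (1/3)p_{LinkUp}) ⇒ (8/9)p_{LinkUp} = 75.5, so p_{LinkUp} = 84.9375.
Then p_{NetOne} = 55.5 + (1/3)·84.9375 = 83.8125.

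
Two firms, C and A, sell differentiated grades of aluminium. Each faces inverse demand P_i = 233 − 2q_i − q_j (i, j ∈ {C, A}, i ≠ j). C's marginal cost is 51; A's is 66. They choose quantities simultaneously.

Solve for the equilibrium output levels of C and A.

Firm C's profit: π = q_C(233 − 2q_C − q_A) − 51q_C.
∂π/∂q_C = 182 − 4q_C − q_A = 0 ⇒ q_C = 45.5 − 0.25q_A.
Similarly q_A = 41.75 − 0.25q_C.
Plugging q_A into C's best response: q_C = 45.5 − 0.25(41.75 − 0.25q_C) ⇒ 0.9375q_C = 35.0625, so q_C = 37.4.
Then q_A = 41.75 − 0.25·37.4 = 32.4.

37.4, 32.4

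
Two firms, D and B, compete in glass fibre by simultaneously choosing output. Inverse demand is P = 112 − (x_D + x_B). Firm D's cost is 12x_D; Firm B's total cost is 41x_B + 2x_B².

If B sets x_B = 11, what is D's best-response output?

44.5

Firm D's profit: π = x_D(112 − (x_D + x_B)) − 12x_D.
∂π/∂x_D = 100 − 2x_D − x_B = 0, so x_D = 50 − 0.5x_B.
At x_B = 11: x_D = 50 − 0.5·11 = 44.5.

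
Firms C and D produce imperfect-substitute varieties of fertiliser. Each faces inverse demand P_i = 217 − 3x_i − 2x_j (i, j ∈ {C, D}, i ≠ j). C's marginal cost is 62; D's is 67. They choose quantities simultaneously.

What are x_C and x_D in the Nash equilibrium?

Firm C's profit: π = x_C(217 − 3x_C − 2x_D) − 62x_C.
∂π/∂x_C = 155 − 6x_C − 2x_D = 0 ⇒ x_C = 155/6 − (1/3)x_D.
Similarly x_D = 25 − (1/3)x_C.
Solving the two reaction functions simultaneously: (1 − (−1/3)(−1/3))x_C = 155/6 − (1/3)·25, so (8/9)x_C = 17.5 and x_C = 19.6875.
Then x_D = 25 − (1/3)·19.6875 = 18.4375.

19.6875, 18.4375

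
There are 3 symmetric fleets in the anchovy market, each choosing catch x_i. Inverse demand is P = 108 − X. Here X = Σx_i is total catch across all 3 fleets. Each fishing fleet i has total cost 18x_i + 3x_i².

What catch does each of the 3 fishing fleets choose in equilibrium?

A representative fishing fleet's profit is π_i = x_i(108 − X) − 18x_i − 3x_i², with X = x_i + Σ_{j≠i} x_j.
First-order condition: 90 − 8x_i − Σ_{j≠i} x_j = 0.
Imposing symmetry (x_j = x for all j) turns Σ_{j≠i} x_j into 2x, so 90 = 10x and x = 9.

9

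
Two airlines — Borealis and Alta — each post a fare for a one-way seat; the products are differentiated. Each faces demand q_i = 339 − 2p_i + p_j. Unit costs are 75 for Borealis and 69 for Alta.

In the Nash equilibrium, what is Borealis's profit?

Borealis's profit: π = (p_{Borealis} − 75)(339 − 2p_{Borealis} + p_{Alta}).
∂π/∂p_{Borealis} = 489 − 4p_{Borealis} + p_{Alta} = 0 ⇒ p_{Borealis} = 122.25 + 0.25p_{Alta}.
Similarly p_{Alta} = 119.25 + 0.25p_{Borealis}.
Substituting the second reaction function into the first: p_{Borealis} = 122.25 + 0.25(119.25 + 0.25p_{Borealis}), which gives 0.9375p_{Borealis} = 152.0625 ⇒ p_{Borealis} = 162.2.
Then p_{Alta} = 119.25 + 0.25·162.2 = 159.8.
q_{Borealis} = 339 − 2·162.2 + 159.8 = 174.4.
Profit = (162.2 − 75)·174.4 = 15207.68.

15207.68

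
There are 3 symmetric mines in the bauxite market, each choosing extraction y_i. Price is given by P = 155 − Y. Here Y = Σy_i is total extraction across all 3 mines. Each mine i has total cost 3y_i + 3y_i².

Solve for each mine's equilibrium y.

15.2

A representative mine's profit is π_i = y_i(155 − Y) − 3y_i − 3y_i², with Y = y_i + Σ_{j≠i} y_j.
First-order condition: 152 − 8y_i − Σ_{j≠i} y_j = 0.
With identical mines, set every y_j = y: then 152 − 8y − 2y = 0, i.e. y = 152/10 = 15.2.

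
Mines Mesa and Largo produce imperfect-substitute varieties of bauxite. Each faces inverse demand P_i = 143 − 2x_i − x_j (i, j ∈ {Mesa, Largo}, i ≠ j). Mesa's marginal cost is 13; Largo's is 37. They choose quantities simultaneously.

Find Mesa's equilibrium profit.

1523.52

Mine Mesa's profit: π = x_{Mesa}(143 − 2x_{Mesa} − x_{Largo}) − 13x_{Mesa}.
∂π/∂x_{Mesa} = 130 − 4x_{Mesa} − x_{Largo} = 0 ⇒ x_{Mesa} = 32.5 − 0.25x_{Largo}.
Similarly x_{Largo} = 26.5 − 0.25x_{Mesa}.
Substituting the second reaction function into the first: x_{Mesa} = 32.5 − 0.25(26.5 − 0.25x_{Mesa}), which gives 0.9375x_{Mesa} = 25.875 ⇒ x_{Mesa} = 27.6.
Then x_{Largo} = 26.5 − 0.25·27.6 = 19.6.
P_{Mesa} = 143 − 2·27.6 − 19.6 = 68.2.
Profit = (68.2 − 13)·27.6 = 1523.52.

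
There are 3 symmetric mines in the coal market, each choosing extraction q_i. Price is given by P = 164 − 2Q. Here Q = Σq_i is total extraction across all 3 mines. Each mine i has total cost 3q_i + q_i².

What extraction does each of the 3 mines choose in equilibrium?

16.1

A representative mine's profit is π_i = q_i(164 − 2Q) − 3q_i − q_i², with Q = q_i + Σ_{j≠i} q_j.
First-order condition: 161 − 6q_i − 2Σ_{j≠i} q_j = 0.
Imposing symmetry (q_j = q for all j) turns Σ_{j≠i} q_j into 2q, so 161 = 10q and q = 16.1.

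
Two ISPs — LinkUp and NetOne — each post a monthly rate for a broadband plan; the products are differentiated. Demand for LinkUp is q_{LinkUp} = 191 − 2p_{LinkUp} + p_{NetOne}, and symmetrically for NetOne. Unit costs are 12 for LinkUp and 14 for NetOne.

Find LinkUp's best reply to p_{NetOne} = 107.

LinkUp's profit: π = (p_{LinkUp} − 12)(191 − 2p_{LinkUp} + p_{NetOne}).
∂π/∂p_{LinkUp} = 215 − 4p_{LinkUp} + p_{NetOne} = 0 ⇒ p_{LinkUp} = 53.75 + 0.25p_{NetOne}.
At p_{NetOne} = 107: p_{LinkUp} = 53.75 + 0.25·107 = 80.5.

80.5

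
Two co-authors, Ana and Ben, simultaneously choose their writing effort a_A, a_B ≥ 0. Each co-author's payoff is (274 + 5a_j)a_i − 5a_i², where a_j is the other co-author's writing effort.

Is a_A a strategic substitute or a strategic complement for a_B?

Ana's payoff is (274 + 5a_B)a_A − 5a_A².
∂π/∂a_A = 274 + 5a_B − 10a_A = 0, so a_A = 27.4 + 0.5a_B.
The best-response slope da_A/da_B = 0.5 > 0: the reaction function is upward-sloping, so the choices are strategic complements.

strategic complements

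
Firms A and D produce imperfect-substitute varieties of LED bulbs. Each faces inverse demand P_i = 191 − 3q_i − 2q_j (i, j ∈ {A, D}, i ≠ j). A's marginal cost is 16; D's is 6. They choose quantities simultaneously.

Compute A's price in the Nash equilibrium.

79.75

Firm A's profit: π = q_A(191 − 3q_A − 2q_D) − 16q_A.
∂π/∂q_A = 175 − 6q_A − 2q_D = 0 ⇒ q_A = 175/6 − (1/3)q_D.
Similarly q_D = 185/6 − (1/3)q_A.
Substituting the second reaction function into the first: q_A = 175/6 − (1/3)(185/6 − (1/3)q_A), which gives (8/9)q_A = 170/9 ⇒ q_A = 21.25.
Then q_D = 185/6 − (1/3)·21.25 = 23.75.
P_A = 191 − 3·21.25 − 2·23.75 = 79.75.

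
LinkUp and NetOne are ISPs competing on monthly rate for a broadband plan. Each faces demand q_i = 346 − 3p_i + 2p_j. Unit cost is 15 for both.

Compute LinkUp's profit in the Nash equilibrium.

LinkUp's profit: π = (p_{LinkUp} − 15)(346 − 3p_{LinkUp} + 2p_{NetOne}).
∂π/∂p_{LinkUp} = 391 − 6p_{LinkUp} + 2p_{NetOne} = 0 ⇒ p_{LinkUp} = 391/6 + (1/3)p_{NetOne}.
Setting p_{LinkUp} = p_{NetOne} in the reaction function: p_{LinkUp} = 391/6 + (1/3)p_{LinkUp}, so p_{LinkUp} = (391/6) / (2/3) = 97.75.
q_{LinkUp} = 346 − 3·97.75 + 2·97.75 = 248.25.
Profit = (97.75 − 15)·248.25 = 20542.6875.

20542.6875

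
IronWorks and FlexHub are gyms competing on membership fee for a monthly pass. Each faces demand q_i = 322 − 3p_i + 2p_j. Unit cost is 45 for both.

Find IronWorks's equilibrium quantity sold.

IronWorks's profit: π = (p_{IronWorks} − 45)(322 − 3p_{IronWorks} + 2p_{FlexHub}).
∂π/∂p_{IronWorks} = 457 − 6p_{IronWorks} + 2p_{FlexHub} = 0 ⇒ p_{IronWorks} = 457/6 + (1/3)p_{FlexHub}.
Setting p_{IronWorks} = p_{FlexHub} in the reaction function: p_{IronWorks} = 457/6 + (1/3)p_{IronWorks}, so p_{IronWorks} = (457/6) / (2/3) = 114.25.
q_{IronWorks} = 322 − 3·114.25 + 2·114.25 = 207.75.

207.75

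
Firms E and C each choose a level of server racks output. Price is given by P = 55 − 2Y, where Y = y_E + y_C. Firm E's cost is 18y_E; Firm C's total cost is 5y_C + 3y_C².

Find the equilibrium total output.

11

Firm E's profit: π = y_E(55 − 2(y_E + y_C)) − 18y_E.
∂π/∂y_E = 37 − 4y_E − 2y_C = 0, so y_E = 9.25 − 0.5y_C.
For C: ∂π/∂y_C = 50 − 10y_C − 2y_E = 0 ⇒ y_C = 5 − 0.2y_E.
Substituting the second reaction function into the first: y_E = 9.25 − 0.5(5 − 0.2y_E), which gives 0.9y_E = 6.75 ⇒ y_E = 7.5.
Then y_C = 5 − 0.2·7.5 = 3.5.
Total output: 7.5 + 3.5 = 11.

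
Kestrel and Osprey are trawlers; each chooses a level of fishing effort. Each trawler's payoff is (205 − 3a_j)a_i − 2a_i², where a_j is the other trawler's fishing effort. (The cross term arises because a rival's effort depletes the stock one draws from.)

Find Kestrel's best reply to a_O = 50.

13.75

Kestrel's payoff is (205 − 3a_O)a_K − 2a_K².
∂π/∂a_K = 205 − 3a_O − 4a_K = 0, so a_K = 51.25 − 0.75a_O.
At a_O = 50: a_K = 51.25 − 0.75·50 = 13.75.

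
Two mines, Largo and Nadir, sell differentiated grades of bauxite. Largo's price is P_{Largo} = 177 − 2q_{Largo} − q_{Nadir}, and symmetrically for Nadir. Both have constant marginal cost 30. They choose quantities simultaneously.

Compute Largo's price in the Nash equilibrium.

Mine Largo's profit: π = q_{Largo}(177 − 2q_{Largo} − q_{Nadir}) − 30q_{Largo}.
∂π/∂q_{Largo} = 147 − 4q_{Largo} − q_{Nadir} = 0 ⇒ q_{Largo} = 36.75 − 0.25q_{Nadir}.
Setting q_{Largo} = q_{Nadir} in the reaction function: q_{Largo} = 36.75 − 0.25q_{Largo}, so q_{Largo} = 36.75 / 1.25 = 29.4.
P_{Largo} = 177 − 2·29.4 − 29.4 = 88.8.

88.8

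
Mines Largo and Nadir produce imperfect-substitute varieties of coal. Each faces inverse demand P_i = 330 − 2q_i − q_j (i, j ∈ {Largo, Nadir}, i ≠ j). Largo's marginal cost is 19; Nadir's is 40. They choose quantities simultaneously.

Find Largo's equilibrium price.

Mine Largo's profit: π = q_{Largo}(330 − 2q_{Largo} − q_{Nadir}) − 19q_{Largo}.
∂π/∂q_{Largo} = 311 − 4q_{Largo} − q_{Nadir} = 0 ⇒ q_{Largo} = 77.75 − 0.25q_{Nadir}.
Similarly q_{Nadir} = 72.5 − 0.25q_{Largo}.
Substituting the second reaction function into the first: q_{Largo} = 77.75 − 0.25(72.5 − 0.25q_{Largo}), which gives 0.9375q_{Largo} = 59.625 ⇒ q_{Largo} = 63.6.
Then q_{Nadir} = 72.5 − 0.25·63.6 = 56.6.
P_{Largo} = 330 − 2·63.6 − 56.6 = 146.2.

146.2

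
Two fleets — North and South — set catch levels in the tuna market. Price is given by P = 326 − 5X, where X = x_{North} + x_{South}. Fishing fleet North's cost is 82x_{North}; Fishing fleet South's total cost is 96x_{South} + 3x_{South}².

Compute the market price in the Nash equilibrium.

Fishing fleet North's profit: π = x_{North}(326 − 5(x_{North} + x_{South})) − 82x_{North}.
∂π/∂x_{North} = 244 − 10x_{North} − 5x_{South} = 0, so x_{North} = 24.4 − 0.5x_{South}.
For South: ∂π/∂x_{South} = 230 − 16x_{South} − 5x_{North} = 0 ⇒ x_{South} = 14.375 − 0.3125x_{North}.
Substituting the second reaction function into the first: x_{North} = 24.4 − 0.5(14.375 − 0.3125x_{North}), which gives (27/32)x_{North} = 17.2125 ⇒ x_{North} = 20.4.
Then x_{South} = 14.375 − 0.3125·20.4 = 8.
Equilibrium price: P = 326 − 5·28.4 = 184.

184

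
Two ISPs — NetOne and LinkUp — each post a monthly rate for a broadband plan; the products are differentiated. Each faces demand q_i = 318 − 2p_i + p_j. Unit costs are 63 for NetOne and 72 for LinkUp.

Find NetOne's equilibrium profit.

NetOne's profit: π = (p_{NetOne} − 63)(318 − 2p_{NetOne} + p_{LinkUp}).
∂π/∂p_{NetOne} = 444 − 4p_{NetOne} + p_{LinkUp} = 0 ⇒ p_{NetOne} = 111 + 0.25p_{LinkUp}.
Similarly p_{LinkUp} = 115.5 + 0.25p_{NetOne}.
Plugging p_{LinkUp} into NetOne's best response: p_{NetOne} = 111 + 0.25(115.5 + 0.25p_{NetOne}) ⇒ 0.9375p_{NetOne} = 139.875, so p_{NetOne} = 149.2.
Then p_{LinkUp} = 115.5 + 0.25·149.2 = 152.8.
q_{NetOne} = 318 − 2·149.2 + 152.8 = 172.4.
Profit = (149.2 − 63)·172.4 = 14860.88.

14860.88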